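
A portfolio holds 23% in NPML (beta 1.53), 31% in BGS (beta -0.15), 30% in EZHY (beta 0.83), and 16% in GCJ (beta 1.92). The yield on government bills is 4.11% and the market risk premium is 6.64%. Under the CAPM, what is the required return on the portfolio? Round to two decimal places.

β_P = Σ w_i β_i = 0.23×1.53 + 0.31×-0.15 + 0.30×0.83 + 0.16×1.92 = 0.8616
E(R_P) = R_f + β_P × MRP = 4.11% + 0.8616 × 6.64% = 9.83%

9.83%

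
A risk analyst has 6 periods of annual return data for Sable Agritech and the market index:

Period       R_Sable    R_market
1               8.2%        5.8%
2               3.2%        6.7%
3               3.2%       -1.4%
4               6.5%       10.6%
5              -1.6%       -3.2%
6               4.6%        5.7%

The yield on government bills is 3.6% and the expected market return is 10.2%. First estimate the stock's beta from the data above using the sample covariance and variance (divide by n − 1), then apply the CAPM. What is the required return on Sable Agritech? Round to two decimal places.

Mean R_i = (8.2 + 3.2 + 3.2 + 6.5 − 1.6 + 4.6) / 6 = 4.0167%
Mean R_m = (5.8 + 6.7 − 1.4 + 10.6 − 3.2 + 5.7) / 6 = 4.0333%
Σ(R_i − R̄_i)(R_m − R̄_m) = 67.5567  ⇒  Cov = 67.5567 / 5 = 13.5113
Σ(R_m − R̄_m)² = 137.9733  ⇒  Var(R_m) = 137.9733 / 5 = 27.5947
β = Cov / Var(R_m) = 13.5113 / 27.5947 = 0.4896
MRP = 10.2% − 3.6% = 6.60%
E(R) = R_f + β × MRP = 3.6% + 0.4896 × 6.6% = 6.83%

6.83%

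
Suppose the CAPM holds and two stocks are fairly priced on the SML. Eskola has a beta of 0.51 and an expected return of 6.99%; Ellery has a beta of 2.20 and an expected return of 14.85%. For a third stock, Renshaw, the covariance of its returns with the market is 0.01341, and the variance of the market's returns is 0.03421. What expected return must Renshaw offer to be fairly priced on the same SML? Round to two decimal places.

MRP = (14.85% − 6.99%) / (2.20 − 0.51) = 4.6509%
R_f = 6.99% − 0.51 × 4.6509% = 4.6180%
β_Renshaw = Cov / Var(R_m) = 0.01341 / 0.03421 = 0.3920
E(R_Renshaw) = R_f + β × MRP = 4.6180% + 0.3920 × 4.6509% = 6.44%

6.44%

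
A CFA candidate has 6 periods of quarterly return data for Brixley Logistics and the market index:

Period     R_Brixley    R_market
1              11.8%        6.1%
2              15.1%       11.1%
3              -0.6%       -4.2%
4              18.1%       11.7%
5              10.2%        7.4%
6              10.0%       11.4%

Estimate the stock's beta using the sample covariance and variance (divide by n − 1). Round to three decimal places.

0.950

Mean R_i = (11.8 + 15.1 − 0.6 + 18.1 + 10.2 + 10.0) / 6 = 10.7667%
Mean R_m = (6.1 + 11.1 − 4.2 + 11.7 + 7.4 + 11.4) / 6 = 7.2500%
Σ(R_i − R̄_i)(R_m − R̄_m) = 175.0100  ⇒  Cov = 175.0100 / 5 = 35.0020
Σ(R_m − R̄_m)² = 184.2950  ⇒  Var(R_m) = 184.2950 / 5 = 36.8590
β = Cov / Var(R_m) = 35.0020 / 36.8590 = 0.9496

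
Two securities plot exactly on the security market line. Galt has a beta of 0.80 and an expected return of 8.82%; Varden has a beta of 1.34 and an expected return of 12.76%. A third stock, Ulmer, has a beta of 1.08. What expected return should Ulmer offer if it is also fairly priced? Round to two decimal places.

MRP (SML slope) = (12.76% − 8.82%) / (1.34 − 0.80) = 3.94% / 0.54 = 7.2963%
R_f (intercept) = 8.82% − 0.80 × 7.2963% = 2.9830%
E(R_Ulmer) = R_f + β × MRP = 2.9830% + 1.08 × 7.2963% = 10.86%

10.86%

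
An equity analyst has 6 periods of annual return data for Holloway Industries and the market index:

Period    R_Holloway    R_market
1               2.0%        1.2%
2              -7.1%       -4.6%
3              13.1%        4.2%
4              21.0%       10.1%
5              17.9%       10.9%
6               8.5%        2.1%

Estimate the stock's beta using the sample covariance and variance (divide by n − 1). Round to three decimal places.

1.729

Mean R_i = (2.0 − 7.1 + 13.1 + 21.0 + 17.9 + 8.5) / 6 = 9.2333%
Mean R_m = (1.2 − 4.6 + 4.2 + 10.1 + 10.9 + 2.1) / 6 = 3.9833%
Σ(R_i − R̄_i)(R_m − R̄_m) = 294.4633  ⇒  Cov = 294.4633 / 5 = 58.8927
Σ(R_m − R̄_m)² = 170.2683  ⇒  Var(R_m) = 170.2683 / 5 = 34.0537
β = Cov / Var(R_m) = 58.8927 / 34.0537 = 1.7294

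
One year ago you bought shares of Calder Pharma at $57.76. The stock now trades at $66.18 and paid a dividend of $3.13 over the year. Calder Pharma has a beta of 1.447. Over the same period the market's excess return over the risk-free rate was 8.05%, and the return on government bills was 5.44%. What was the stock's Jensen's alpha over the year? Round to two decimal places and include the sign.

Realised HPR = (P1 + D1 − P0) / P0 = (66.18 + 3.13 − 57.76) / 57.76 = 11.55 / 57.76 = 19.9965%
CAPM required = R_f + β·MRP = 5.44% + 1.447 × 8.05% = 17.08835%
α = realised − required = 19.9965% − 17.08835% = +2.91%

+2.91%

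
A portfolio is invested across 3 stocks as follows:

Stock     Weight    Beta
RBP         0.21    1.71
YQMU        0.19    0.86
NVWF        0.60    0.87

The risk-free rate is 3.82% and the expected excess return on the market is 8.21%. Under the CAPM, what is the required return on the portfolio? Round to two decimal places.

β_P = Σ w_i β_i = 0.21×1.71 + 0.19×0.86 + 0.60×0.87 = 1.0445
E(R_P) = R_f + β_P × MRP = 3.82% + 1.0445 × 8.21% = 12.40%

12.40%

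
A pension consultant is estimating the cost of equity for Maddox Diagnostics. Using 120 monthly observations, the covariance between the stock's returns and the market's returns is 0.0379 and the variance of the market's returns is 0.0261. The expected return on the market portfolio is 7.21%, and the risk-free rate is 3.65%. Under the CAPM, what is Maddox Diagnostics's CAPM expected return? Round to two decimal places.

8.82%

β = Cov(R_i, R_m) / Var(R_m) = 0.0379 / 0.0261 = 1.4521
MRP = 7.21% − 3.65% = 3.56%
E(R) = R_f + β × MRP = 3.65% + 1.4521 × 3.56% = 8.82%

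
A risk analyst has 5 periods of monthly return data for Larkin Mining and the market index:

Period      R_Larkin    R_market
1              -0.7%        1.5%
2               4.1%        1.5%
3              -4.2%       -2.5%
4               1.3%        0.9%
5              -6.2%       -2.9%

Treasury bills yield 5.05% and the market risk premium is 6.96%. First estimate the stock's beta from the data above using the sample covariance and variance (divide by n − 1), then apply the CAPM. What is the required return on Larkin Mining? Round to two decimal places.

Mean R_i = (-0.7 + 4.1 − 4.2 + 1.3 − 6.2) / 5 = -1.1400%
Mean R_m = (1.5 + 1.5 − 2.5 + 0.9 − 2.9) / 5 = -0.3000%
Σ(R_i − R̄_i)(R_m − R̄_m) = 33.0400  ⇒  Cov = 33.0400 / 4 = 8.2600
Σ(R_m − R̄_m)² = 19.5200  ⇒  Var(R_m) = 19.5200 / 4 = 4.8800
β = Cov / Var(R_m) = 8.2600 / 4.8800 = 1.6926
E(R) = R_f + β × MRP = 5.05% + 1.6926 × 6.96% = 16.83%

16.83%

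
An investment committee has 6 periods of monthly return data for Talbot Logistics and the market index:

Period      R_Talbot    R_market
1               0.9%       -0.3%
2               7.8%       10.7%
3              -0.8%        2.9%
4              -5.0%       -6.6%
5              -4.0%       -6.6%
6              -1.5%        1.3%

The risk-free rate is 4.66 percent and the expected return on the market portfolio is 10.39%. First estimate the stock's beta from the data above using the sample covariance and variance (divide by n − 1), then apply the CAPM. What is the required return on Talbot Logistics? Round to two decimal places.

8.42%

Mean R_i = (0.9 + 7.8 − 0.8 − 5.0 − 4.0 − 1.5) / 6 = -0.4333%
Mean R_m = (-0.3 + 10.7 + 2.9 − 6.6 − 6.6 + 1.3) / 6 = 0.2333%
Σ(R_i − R̄_i)(R_m − R̄_m) = 138.9267  ⇒  Cov = 138.9267 / 5 = 27.7853
Σ(R_m − R̄_m)² = 211.4733  ⇒  Var(R_m) = 211.4733 / 5 = 42.2947
β = Cov / Var(R_m) = 27.7853 / 42.2947 = 0.6569
MRP = 10.39% − 4.66% = 5.73%
E(R) = R_f + β × MRP = 4.66% + 0.6569 × 5.73% = 8.42%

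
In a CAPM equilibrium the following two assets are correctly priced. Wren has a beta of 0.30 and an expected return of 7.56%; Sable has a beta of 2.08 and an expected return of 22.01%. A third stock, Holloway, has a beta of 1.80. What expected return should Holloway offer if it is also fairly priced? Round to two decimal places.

MRP (SML slope) = (22.01% − 7.56%) / (2.08 − 0.30) = 14.45% / 1.78 = 8.1180%
R_f (intercept) = 7.56% − 0.30 × 8.1180% = 5.1246%
E(R_Holloway) = R_f + β × MRP = 5.1246% + 1.80 × 8.1180% = 19.74%

19.74%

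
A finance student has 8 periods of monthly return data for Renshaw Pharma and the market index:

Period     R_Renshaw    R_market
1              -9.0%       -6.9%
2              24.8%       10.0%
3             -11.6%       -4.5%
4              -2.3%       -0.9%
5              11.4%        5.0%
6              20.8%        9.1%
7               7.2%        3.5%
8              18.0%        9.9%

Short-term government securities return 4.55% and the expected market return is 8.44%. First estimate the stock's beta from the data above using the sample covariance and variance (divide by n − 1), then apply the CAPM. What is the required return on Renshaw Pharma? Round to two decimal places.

Mean R_i = (-9.0 + 24.8 − 11.6 − 2.3 + 11.4 + 20.8 + 7.2 + 18.0) / 8 = 7.4125%
Mean R_m = (-6.9 + 10.0 − 4.5 − 0.9 + 5.0 + 9.1 + 3.5 + 9.9) / 8 = 3.1500%
Σ(R_i − R̄_i)(R_m − R̄_m) = 627.2550  ⇒  Cov = 627.2550 / 7 = 89.6079
Σ(R_m − R̄_m)² = 307.3600  ⇒  Var(R_m) = 307.3600 / 7 = 43.9086
β = Cov / Var(R_m) = 89.6079 / 43.9086 = 2.0408
MRP = 8.44% − 4.55% = 3.89%
E(R) = R_f + β × MRP = 4.55% + 2.0408 × 3.89% = 12.49%

12.49%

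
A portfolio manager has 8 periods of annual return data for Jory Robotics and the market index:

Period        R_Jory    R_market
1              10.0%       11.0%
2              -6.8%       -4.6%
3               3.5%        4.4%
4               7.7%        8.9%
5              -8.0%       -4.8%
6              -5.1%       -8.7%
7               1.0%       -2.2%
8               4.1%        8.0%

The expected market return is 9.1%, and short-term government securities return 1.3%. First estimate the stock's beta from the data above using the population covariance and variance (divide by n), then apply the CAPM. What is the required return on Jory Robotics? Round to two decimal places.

7.87%

Mean R_i = (10.0 − 6.8 + 3.5 + 7.7 − 8.0 − 5.1 + 1.0 + 4.1) / 8 = 0.8000%
Mean R_m = (11.0 − 4.6 + 4.4 + 8.9 − 4.8 − 8.7 − 2.2 + 8.0) / 8 = 1.5000%
Σ(R_i − R̄_i)(R_m − R̄_m) = 328.9800  ⇒  Cov = 328.9800 / 8 = 41.1225
Σ(R_m − R̄_m)² = 390.3000  ⇒  Var(R_m) = 390.3000 / 8 = 48.7875
β = Cov / Var(R_m) = 41.1225 / 48.7875 = 0.8429
MRP = 9.1% − 1.3% = 7.80%
E(R) = R_f + β × MRP = 1.3% + 0.8429 × 7.8% = 7.87%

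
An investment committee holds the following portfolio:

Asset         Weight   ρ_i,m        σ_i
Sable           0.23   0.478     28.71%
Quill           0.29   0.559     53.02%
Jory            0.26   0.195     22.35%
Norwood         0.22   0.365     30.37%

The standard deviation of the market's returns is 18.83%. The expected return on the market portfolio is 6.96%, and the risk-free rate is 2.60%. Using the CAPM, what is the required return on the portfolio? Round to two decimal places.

β_Sable = 0.478 × 28.71% / 18.83% = 0.7288
β_Quill = 0.559 × 53.02% / 18.83% = 1.5740
β_Jory = 0.195 × 22.35% / 18.83% = 0.2315
β_Norwood = 0.365 × 30.37% / 18.83% = 0.5887
β_P = Σ w_i β_i = 0.23×0.7288 + 0.29×1.5740 + 0.26×0.2315 + 0.22×0.5887 = 0.8138
MRP = 6.96% − 2.60% = 4.36%
E(R_P) = R_f + β_P × MRP = 2.60% + 0.8138 × 4.36% = 6.15%

6.15%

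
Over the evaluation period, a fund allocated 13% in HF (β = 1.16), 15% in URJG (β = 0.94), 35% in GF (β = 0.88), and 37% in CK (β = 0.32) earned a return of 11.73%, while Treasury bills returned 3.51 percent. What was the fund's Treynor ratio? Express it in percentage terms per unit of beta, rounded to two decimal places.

β_P = 0.13×1.16 + 0.15×0.94 + 0.35×0.88 + 0.37×0.32 = 0.7182
Treynor = (R_P − R_f) / β_P = (11.73% − 3.51%) / 0.7182 = 8.22% / 0.7182 = 11.45%

11.45%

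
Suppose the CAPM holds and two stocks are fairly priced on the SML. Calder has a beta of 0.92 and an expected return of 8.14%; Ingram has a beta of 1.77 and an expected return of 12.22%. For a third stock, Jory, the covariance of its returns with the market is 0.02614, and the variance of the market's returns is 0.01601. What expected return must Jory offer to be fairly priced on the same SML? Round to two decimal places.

MRP = (12.22% − 8.14%) / (1.77 − 0.92) = 4.8000%
R_f = 8.14% − 0.92 × 4.8000% = 3.7240%
β_Jory = Cov / Var(R_m) = 0.02614 / 0.01601 = 1.6327
E(R_Jory) = R_f + β × MRP = 3.7240% + 1.6327 × 4.8000% = 11.56%

11.56%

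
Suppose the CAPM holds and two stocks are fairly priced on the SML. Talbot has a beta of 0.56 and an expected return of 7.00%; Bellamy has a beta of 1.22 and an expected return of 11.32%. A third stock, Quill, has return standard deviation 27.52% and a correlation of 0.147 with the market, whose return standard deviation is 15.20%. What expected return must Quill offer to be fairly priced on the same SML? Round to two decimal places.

5.08%

MRP = (11.32% − 7.00%) / (1.22 − 0.56) = 6.5455%
R_f = 7.00% − 0.56 × 6.5455% = 3.3345%
β_Quill = ρ·σ_i/σ_m = 0.147 × 27.52 / 15.20 = 0.2661
E(R_Quill) = R_f + β × MRP = 3.3345% + 0.2661 × 6.5455% = 5.08%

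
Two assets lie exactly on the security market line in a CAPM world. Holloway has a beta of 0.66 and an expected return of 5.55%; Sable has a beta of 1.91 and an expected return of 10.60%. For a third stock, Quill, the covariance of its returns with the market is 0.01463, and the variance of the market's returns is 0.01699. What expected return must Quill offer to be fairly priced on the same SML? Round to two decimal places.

MRP = (10.60% − 5.55%) / (1.91 − 0.66) = 4.0400%
R_f = 5.55% − 0.66 × 4.0400% = 2.8836%
β_Quill = Cov / Var(R_m) = 0.01463 / 0.01699 = 0.8611
E(R_Quill) = R_f + β × MRP = 2.8836% + 0.8611 × 4.0400% = 6.36%

6.36%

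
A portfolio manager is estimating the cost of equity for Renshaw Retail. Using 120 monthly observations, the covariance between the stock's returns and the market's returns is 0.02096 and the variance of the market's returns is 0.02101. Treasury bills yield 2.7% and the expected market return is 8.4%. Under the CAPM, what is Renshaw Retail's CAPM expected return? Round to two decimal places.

β = Cov(R_i, R_m) / Var(R_m) = 0.02096 / 0.02101 = 0.9976
MRP = 8.4% − 2.7% = 5.70%
E(R) = R_f + β × MRP = 2.7% + 0.9976 × 5.7% = 8.39%

8.39%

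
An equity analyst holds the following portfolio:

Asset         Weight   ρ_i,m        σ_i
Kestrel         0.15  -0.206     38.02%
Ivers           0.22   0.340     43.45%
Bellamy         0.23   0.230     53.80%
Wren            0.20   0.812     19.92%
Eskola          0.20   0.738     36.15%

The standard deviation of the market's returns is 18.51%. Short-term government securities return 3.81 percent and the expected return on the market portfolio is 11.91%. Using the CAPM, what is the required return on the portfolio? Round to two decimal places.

β_Kestrel = -0.206 × 38.02% / 18.51% = -0.4231
β_Ivers = 0.340 × 43.45% / 18.51% = 0.7981
β_Bellamy = 0.230 × 53.80% / 18.51% = 0.6685
β_Wren = 0.812 × 19.92% / 18.51% = 0.8739
β_Eskola = 0.738 × 36.15% / 18.51% = 1.4413
β_P = Σ w_i β_i = 0.15×-0.4231 + 0.22×0.7981 + 0.23×0.6685 + 0.20×0.8739 + 0.20×1.4413 = 0.7289
MRP = 11.91% − 3.81% = 8.10%
E(R_P) = R_f + β_P × MRP = 3.81% + 0.7289 × 8.10% = 9.71%

9.71%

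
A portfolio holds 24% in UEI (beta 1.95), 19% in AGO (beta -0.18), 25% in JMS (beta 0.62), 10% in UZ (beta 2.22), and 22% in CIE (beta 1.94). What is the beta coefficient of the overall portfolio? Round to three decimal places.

β_P = Σ w_i β_i = 0.24×1.95 + 0.19×-0.18 + 0.25×0.62 + 0.10×2.22 + 0.22×1.94 = 1.2376

1.238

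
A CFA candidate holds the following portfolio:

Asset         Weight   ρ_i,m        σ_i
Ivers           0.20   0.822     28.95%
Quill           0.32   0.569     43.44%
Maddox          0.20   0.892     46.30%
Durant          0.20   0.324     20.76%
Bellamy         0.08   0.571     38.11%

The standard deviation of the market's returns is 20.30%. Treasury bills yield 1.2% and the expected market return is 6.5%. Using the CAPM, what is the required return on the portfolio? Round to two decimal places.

7.47%

β_Ivers = 0.822 × 28.95% / 20.30% = 1.1723
β_Quill = 0.569 × 43.44% / 20.30% = 1.2176
β_Maddox = 0.892 × 46.30% / 20.30% = 2.0345
β_Durant = 0.324 × 20.76% / 20.30% = 0.3313
β_Bellamy = 0.571 × 38.11% / 20.30% = 1.0720
β_P = Σ w_i β_i = 0.20×1.1723 + 0.32×1.2176 + 0.20×2.0345 + 0.20×0.3313 + 0.08×1.0720 = 1.1830
MRP = 6.5% − 1.2% = 5.30%
E(R_P) = R_f + β_P × MRP = 1.2% + 1.1830 × 5.3% = 7.47%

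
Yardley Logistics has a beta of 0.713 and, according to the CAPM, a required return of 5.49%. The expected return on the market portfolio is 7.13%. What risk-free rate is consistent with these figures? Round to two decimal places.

1.42%

E(R) = R_f + β(E(R_m) − R_f) = R_f(1 − β) + β·E(R_m)
5.49% = R_f × (1 − 0.713) + 0.713 × 7.13%
5.49% = R_f × 0.287 + 5.08369%
R_f = (5.49% − 5.08369%) / 0.287 = 1.42%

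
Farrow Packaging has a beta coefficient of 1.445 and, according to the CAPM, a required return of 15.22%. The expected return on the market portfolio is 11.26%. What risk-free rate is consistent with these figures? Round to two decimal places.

E(R) = R_f + β(E(R_m) − R_f) = R_f(1 − β) + β·E(R_m)
15.22% = R_f × (1 − 1.445) + 1.445 × 11.26%
15.22% = R_f × -0.445 + 16.27070%
R_f = (15.22% − 16.27070%) / -0.445 = 2.36%

2.36%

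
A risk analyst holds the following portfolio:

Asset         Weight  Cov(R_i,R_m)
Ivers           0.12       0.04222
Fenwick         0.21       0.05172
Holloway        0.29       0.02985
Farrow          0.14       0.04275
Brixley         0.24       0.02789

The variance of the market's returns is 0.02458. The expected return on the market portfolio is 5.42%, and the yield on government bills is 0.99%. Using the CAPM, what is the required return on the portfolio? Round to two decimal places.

7.71%

β_Ivers = 0.04222 / 0.02458 = 1.7177
β_Fenwick = 0.05172 / 0.02458 = 2.1041
β_Holloway = 0.02985 / 0.02458 = 1.2144
β_Farrow = 0.04275 / 0.02458 = 1.7392
β_Brixley = 0.02789 / 0.02458 = 1.1347
β_P = Σ w_i β_i = 0.12×1.7177 + 0.21×2.1041 + 0.29×1.2144 + 0.14×1.7392 + 0.24×1.1347 = 1.5160
MRP = 5.42% − 0.99% = 4.43%
E(R_P) = R_f + β_P × MRP = 0.99% + 1.5160 × 4.43% = 7.71%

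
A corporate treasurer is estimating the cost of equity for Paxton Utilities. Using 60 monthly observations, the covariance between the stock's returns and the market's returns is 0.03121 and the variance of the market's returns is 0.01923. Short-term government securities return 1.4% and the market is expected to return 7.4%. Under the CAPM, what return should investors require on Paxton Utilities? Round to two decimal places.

β = Cov(R_i, R_m) / Var(R_m) = 0.03121 / 0.01923 = 1.6230
MRP = 7.4% − 1.4% = 6.00%
E(R) = R_f + β × MRP = 1.4% + 1.6230 × 6.0% = 11.14%

11.14%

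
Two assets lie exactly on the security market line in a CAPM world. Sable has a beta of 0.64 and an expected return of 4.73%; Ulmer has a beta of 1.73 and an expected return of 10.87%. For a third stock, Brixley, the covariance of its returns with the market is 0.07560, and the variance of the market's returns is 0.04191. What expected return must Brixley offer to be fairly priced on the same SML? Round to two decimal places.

MRP = (10.87% − 4.73%) / (1.73 − 0.64) = 5.6330%
R_f = 4.73% − 0.64 × 5.6330% = 1.1249%
β_Brixley = Cov / Var(R_m) = 0.07560 / 0.04191 = 1.8039
E(R_Brixley) = R_f + β × MRP = 1.1249% + 1.8039 × 5.6330% = 11.29%

11.29%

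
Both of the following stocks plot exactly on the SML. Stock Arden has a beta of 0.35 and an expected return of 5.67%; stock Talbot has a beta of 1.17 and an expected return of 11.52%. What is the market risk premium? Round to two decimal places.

7.13%

Both satisfy E(R) = R_f + β·MRP, so the slope of the SML is
MRP = (11.52% − 5.67%) / (1.17 − 0.35) = 5.85% / 0.82 = 7.1341%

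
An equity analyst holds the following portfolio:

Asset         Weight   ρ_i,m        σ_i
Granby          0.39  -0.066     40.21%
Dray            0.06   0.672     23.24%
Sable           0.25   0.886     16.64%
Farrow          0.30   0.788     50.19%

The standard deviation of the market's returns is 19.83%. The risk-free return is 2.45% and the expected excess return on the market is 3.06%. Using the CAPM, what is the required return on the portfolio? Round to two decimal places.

β_Granby = -0.066 × 40.21% / 19.83% = -0.1338
β_Dray = 0.672 × 23.24% / 19.83% = 0.7876
β_Sable = 0.886 × 16.64% / 19.83% = 0.7435
β_Farrow = 0.788 × 50.19% / 19.83% = 1.9944
β_P = Σ w_i β_i = 0.39×-0.1338 + 0.06×0.7876 + 0.25×0.7435 + 0.30×1.9944 = 0.7793
E(R_P) = R_f + β_P × MRP = 2.45% + 0.7793 × 3.06% = 4.83%

4.83%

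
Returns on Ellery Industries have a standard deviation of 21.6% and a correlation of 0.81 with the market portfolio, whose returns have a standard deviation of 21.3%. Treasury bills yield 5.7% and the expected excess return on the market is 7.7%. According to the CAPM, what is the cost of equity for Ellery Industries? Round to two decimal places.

β = ρ × σ_i / σ_m = 0.81 × 21.6% / 21.3% = 0.8214
E(R) = 5.7% + 0.8214 × 7.7% = 12.02%

12.02%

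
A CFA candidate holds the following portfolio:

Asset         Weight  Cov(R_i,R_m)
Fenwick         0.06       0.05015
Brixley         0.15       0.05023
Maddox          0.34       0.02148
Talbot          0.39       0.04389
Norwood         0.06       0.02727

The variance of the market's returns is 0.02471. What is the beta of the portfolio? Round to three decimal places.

1.481

β_Fenwick = 0.05015 / 0.02471 = 2.0295
β_Brixley = 0.05023 / 0.02471 = 2.0328
β_Maddox = 0.02148 / 0.02471 = 0.8693
β_Talbot = 0.04389 / 0.02471 = 1.7762
β_Norwood = 0.02727 / 0.02471 = 1.1036
β_P = Σ w_i β_i = 0.06×2.0295 + 0.15×2.0328 + 0.34×0.8693 + 0.39×1.7762 + 0.06×1.1036 = 1.4812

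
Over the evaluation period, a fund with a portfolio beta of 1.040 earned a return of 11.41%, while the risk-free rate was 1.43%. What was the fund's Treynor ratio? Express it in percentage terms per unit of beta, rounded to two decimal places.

9.60%

Treynor = (R_P − R_f) / β_P = (11.41% − 1.43%) / 1.0400 = 9.98% / 1.0400 = 9.60%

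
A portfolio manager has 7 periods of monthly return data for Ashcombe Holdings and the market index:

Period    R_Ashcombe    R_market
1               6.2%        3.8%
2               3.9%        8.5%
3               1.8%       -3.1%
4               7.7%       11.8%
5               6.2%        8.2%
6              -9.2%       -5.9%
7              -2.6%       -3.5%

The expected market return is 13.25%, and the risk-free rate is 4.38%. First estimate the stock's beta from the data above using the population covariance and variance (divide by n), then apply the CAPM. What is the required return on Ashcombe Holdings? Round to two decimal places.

Mean R_i = (6.2 + 3.9 + 1.8 + 7.7 + 6.2 − 9.2 − 2.6) / 7 = 2.0000%
Mean R_m = (3.8 + 8.5 − 3.1 + 11.8 + 8.2 − 5.9 − 3.5) / 7 = 2.8286%
Σ(R_i − R̄_i)(R_m − R̄_m) = 216.6100  ⇒  Cov = 216.6100 / 7 = 30.9443
Σ(R_m − R̄_m)² = 293.8343  ⇒  Var(R_m) = 293.8343 / 7 = 41.9763
β = Cov / Var(R_m) = 30.9443 / 41.9763 = 0.7372
MRP = 13.25% − 4.38% = 8.87%
E(R) = R_f + β × MRP = 4.38% + 0.7372 × 8.87% = 10.92%

10.92%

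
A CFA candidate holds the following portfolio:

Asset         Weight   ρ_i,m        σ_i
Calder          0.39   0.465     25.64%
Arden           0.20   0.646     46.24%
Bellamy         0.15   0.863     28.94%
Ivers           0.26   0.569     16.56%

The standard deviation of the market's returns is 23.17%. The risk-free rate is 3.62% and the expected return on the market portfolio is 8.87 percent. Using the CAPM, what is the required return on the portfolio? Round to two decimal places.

β_Calder = 0.465 × 25.64% / 23.17% = 0.5146
β_Arden = 0.646 × 46.24% / 23.17% = 1.2892
β_Bellamy = 0.863 × 28.94% / 23.17% = 1.0779
β_Ivers = 0.569 × 16.56% / 23.17% = 0.4067
β_P = Σ w_i β_i = 0.39×0.5146 + 0.20×1.2892 + 0.15×1.0779 + 0.26×0.4067 = 0.7260
MRP = 8.87% − 3.62% = 5.25%
E(R_P) = R_f + β_P × MRP = 3.62% + 0.7260 × 5.25% = 7.43%

7.43%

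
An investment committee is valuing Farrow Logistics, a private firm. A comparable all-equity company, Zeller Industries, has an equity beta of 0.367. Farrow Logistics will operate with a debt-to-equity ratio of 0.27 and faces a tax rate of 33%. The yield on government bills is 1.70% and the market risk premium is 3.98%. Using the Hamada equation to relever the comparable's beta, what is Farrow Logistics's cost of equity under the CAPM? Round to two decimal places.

3.42%

β_L = β_U × [1 + (1 − t)(D/E)] = 0.367 × [1 + (1 − 0.33) × 0.27]
    = 0.367 × [1 + 0.67 × 0.27] = 0.367 × 1.1809 = 0.4334
E(R) = R_f + β_L × MRP = 1.70% + 0.4334 × 3.98% = 3.42%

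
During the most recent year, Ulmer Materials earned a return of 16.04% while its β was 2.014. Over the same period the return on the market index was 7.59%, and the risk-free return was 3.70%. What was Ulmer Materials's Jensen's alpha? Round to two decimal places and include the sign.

+4.51%

Market excess return = 7.59% − 3.70% = 3.89%
CAPM benchmark = R_f + β(R_m − R_f) = 3.70% + 2.014 × 3.89% = 11.53446%
α = actual − benchmark = 16.04% − 11.53446% = +4.51%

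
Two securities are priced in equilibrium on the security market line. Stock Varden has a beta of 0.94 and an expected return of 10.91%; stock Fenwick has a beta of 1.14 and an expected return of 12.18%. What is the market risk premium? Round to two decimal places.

6.35%

Both satisfy E(R) = R_f + β·MRP, so the slope of the SML is
MRP = (12.18% − 10.91%) / (1.14 − 0.94) = 1.27% / 0.20 = 6.3500%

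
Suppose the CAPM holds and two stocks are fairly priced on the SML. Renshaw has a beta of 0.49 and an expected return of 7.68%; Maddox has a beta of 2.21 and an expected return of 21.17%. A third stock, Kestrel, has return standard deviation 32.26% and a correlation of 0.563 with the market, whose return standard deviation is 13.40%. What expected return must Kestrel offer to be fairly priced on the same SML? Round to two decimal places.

14.47%

MRP = (21.17% − 7.68%) / (2.21 − 0.49) = 7.8430%
R_f = 7.68% − 0.49 × 7.8430% = 3.8369%
β_Kestrel = ρ·σ_i/σ_m = 0.563 × 32.26 / 13.40 = 1.3554
E(R_Kestrel) = R_f + β × MRP = 3.8369% + 1.3554 × 7.8430% = 14.47%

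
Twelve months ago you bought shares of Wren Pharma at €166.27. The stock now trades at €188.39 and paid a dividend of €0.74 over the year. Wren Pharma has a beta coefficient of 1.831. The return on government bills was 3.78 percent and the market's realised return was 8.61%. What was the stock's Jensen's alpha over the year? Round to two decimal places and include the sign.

+1.12%

Realised HPR = (P1 + D1 − P0) / P0 = (188.39 + 0.74 − 166.27) / 166.27 = 22.86 / 166.27 = 13.7487%
MRP = 8.61% − 3.78% = 4.83%
CAPM required = R_f + β·MRP = 3.78% + 1.831 × 4.83% = 12.62373%
α = realised − required = 13.7487% − 12.62373% = +1.12%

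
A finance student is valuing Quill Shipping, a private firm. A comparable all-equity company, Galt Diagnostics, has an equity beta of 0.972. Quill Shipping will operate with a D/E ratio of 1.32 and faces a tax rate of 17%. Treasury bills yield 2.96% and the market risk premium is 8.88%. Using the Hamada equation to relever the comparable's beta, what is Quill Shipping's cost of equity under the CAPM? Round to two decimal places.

β_L = β_U × [1 + (1 − t)(D/E)] = 0.972 × [1 + (1 − 0.17) × 1.32]
    = 0.972 × [1 + 0.83 × 1.32] = 0.972 × 2.0956 = 2.0369
E(R) = R_f + β_L × MRP = 2.96% + 2.0369 × 8.88% = 21.05%

21.05%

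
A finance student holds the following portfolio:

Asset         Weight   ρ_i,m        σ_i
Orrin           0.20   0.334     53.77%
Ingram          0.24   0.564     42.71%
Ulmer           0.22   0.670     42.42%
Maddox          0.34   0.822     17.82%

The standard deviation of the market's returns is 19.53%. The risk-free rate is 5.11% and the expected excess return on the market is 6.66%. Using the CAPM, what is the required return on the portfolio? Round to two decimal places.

β_Orrin = 0.334 × 53.77% / 19.53% = 0.9196
β_Ingram = 0.564 × 42.71% / 19.53% = 1.2334
β_Ulmer = 0.670 × 42.42% / 19.53% = 1.4553
β_Maddox = 0.822 × 17.82% / 19.53% = 0.7500
β_P = Σ w_i β_i = 0.20×0.9196 + 0.24×1.2334 + 0.22×1.4553 + 0.34×0.7500 = 1.0551
E(R_P) = R_f + β_P × MRP = 5.11% + 1.0551 × 6.66% = 12.14%

12.14%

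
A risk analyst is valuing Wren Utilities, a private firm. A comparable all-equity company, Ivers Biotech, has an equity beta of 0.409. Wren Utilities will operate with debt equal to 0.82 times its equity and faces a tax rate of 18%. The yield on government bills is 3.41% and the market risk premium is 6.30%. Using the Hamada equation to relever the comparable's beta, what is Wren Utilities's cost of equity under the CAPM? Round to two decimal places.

β_L = β_U × [1 + (1 − t)(D/E)] = 0.409 × [1 + (1 − 0.18) × 0.82]
    = 0.409 × [1 + 0.82 × 0.82] = 0.409 × 1.6724 = 0.6840
E(R) = R_f + β_L × MRP = 3.41% + 0.6840 × 6.30% = 7.72%

7.72%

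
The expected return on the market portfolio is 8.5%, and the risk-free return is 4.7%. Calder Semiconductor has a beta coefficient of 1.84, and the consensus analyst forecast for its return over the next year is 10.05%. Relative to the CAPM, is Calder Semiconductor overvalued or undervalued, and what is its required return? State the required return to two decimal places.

Overvalued; required return 11.69%

MRP = 8.5% − 4.7% = 3.80%
Required return = R_f + β·MRP = 4.7% + 1.84 × 3.8% = 11.69%
Forecast 10.05% < required 11.69% → the stock plots below the SML → overvalued.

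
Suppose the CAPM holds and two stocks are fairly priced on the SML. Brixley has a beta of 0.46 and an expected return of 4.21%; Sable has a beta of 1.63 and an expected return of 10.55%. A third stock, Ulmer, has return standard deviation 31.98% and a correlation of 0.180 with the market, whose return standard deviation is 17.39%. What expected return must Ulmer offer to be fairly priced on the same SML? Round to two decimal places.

MRP = (10.55% − 4.21%) / (1.63 − 0.46) = 5.4188%
R_f = 4.21% − 0.46 × 5.4188% = 1.7174%
β_Ulmer = ρ·σ_i/σ_m = 0.180 × 31.98 / 17.39 = 0.3310
E(R_Ulmer) = R_f + β × MRP = 1.7174% + 0.3310 × 5.4188% = 3.51%

3.51%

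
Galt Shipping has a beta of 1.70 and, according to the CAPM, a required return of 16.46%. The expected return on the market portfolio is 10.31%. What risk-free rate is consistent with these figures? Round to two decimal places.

E(R) = R_f + β(E(R_m) − R_f) = R_f(1 − β) + β·E(R_m)
16.46% = R_f × (1 − 1.70) + 1.70 × 10.31%
16.46% = R_f × -0.70 + 17.5270%
R_f = (16.46% − 17.5270%) / -0.70 = 1.52%

1.52%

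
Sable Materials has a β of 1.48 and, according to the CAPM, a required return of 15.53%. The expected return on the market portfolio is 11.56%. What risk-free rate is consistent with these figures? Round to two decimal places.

E(R) = R_f + β(E(R_m) − R_f) = R_f(1 − β) + β·E(R_m)
15.53% = R_f × (1 − 1.48) + 1.48 × 11.56%
15.53% = R_f × -0.48 + 17.1088%
R_f = (15.53% − 17.1088%) / -0.48 = 3.29%

3.29%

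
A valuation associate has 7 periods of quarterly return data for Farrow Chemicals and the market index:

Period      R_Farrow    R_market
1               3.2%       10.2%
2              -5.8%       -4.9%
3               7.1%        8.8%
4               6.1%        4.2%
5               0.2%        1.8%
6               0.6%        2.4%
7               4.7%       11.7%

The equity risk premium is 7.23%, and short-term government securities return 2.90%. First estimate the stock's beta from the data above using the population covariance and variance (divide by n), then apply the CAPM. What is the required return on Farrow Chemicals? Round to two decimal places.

7.46%

Mean R_i = (3.2 − 5.8 + 7.1 + 6.1 + 0.2 + 0.6 + 4.7) / 7 = 2.3000%
Mean R_m = (10.2 − 4.9 + 8.8 + 4.2 + 1.8 + 2.4 + 11.7) / 7 = 4.8857%
Σ(R_i − R̄_i)(R_m − R̄_m) = 127.2900  ⇒  Cov = 127.2900 / 7 = 18.1843
Σ(R_m − R̄_m)² = 201.9286  ⇒  Var(R_m) = 201.9286 / 7 = 28.8469
β = Cov / Var(R_m) = 18.1843 / 28.8469 = 0.6304
E(R) = R_f + β × MRP = 2.90% + 0.6304 × 7.23% = 7.46%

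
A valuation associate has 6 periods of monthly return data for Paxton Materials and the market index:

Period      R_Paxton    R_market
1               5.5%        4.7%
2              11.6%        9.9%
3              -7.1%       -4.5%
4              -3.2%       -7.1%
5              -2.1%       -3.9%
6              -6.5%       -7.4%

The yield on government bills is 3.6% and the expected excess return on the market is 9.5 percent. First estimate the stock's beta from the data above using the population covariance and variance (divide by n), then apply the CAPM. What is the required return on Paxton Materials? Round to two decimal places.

Mean R_i = (5.5 + 11.6 − 7.1 − 3.2 − 2.1 − 6.5) / 6 = -0.3000%
Mean R_m = (4.7 + 9.9 − 4.5 − 7.1 − 3.9 − 7.4) / 6 = -1.3833%
Σ(R_i − R̄_i)(R_m − R̄_m) = 249.1600  ⇒  Cov = 249.1600 / 6 = 41.5267
Σ(R_m − R̄_m)² = 249.2483  ⇒  Var(R_m) = 249.2483 / 6 = 41.5414
β = Cov / Var(R_m) = 41.5267 / 41.5414 = 0.9996
E(R) = R_f + β × MRP = 3.6% + 0.9996 × 9.5% = 13.10%

13.10%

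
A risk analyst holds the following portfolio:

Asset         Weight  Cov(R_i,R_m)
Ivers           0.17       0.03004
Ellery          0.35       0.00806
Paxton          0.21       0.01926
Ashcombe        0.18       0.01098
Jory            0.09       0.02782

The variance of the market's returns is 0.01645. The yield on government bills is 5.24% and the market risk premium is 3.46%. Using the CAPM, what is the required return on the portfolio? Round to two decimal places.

8.70%

β_Ivers = 0.03004 / 0.01645 = 1.8261
β_Ellery = 0.00806 / 0.01645 = 0.4900
β_Paxton = 0.01926 / 0.01645 = 1.1708
β_Ashcombe = 0.01098 / 0.01645 = 0.6675
β_Jory = 0.02782 / 0.01645 = 1.6912
β_P = Σ w_i β_i = 0.17×1.8261 + 0.35×0.4900 + 0.21×1.1708 + 0.18×0.6675 + 0.09×1.6912 = 1.0002
E(R_P) = R_f + β_P × MRP = 5.24% + 1.0002 × 3.46% = 8.70%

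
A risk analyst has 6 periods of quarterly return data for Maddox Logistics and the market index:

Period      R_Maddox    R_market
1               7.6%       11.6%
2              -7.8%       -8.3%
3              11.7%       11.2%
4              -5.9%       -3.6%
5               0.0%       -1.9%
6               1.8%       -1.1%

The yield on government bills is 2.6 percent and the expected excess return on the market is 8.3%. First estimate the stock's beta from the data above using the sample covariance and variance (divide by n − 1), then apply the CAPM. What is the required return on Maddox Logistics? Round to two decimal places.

9.84%

Mean R_i = (7.6 − 7.8 + 11.7 − 5.9 + 0.0 + 1.8) / 6 = 1.2333%
Mean R_m = (11.6 − 8.3 + 11.2 − 3.6 − 1.9 − 1.1) / 6 = 1.3167%
Σ(R_i − R̄_i)(R_m − R̄_m) = 293.4567  ⇒  Cov = 293.4567 / 5 = 58.6913
Σ(R_m − R̄_m)² = 336.2683  ⇒  Var(R_m) = 336.2683 / 5 = 67.2537
β = Cov / Var(R_m) = 58.6913 / 67.2537 = 0.8727
E(R) = R_f + β × MRP = 2.6% + 0.8727 × 8.3% = 9.84%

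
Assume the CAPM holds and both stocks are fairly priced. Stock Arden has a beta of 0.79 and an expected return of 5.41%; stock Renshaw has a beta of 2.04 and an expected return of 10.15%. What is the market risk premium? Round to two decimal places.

Both satisfy E(R) = R_f + β·MRP, so the slope of the SML is
MRP = (10.15% − 5.41%) / (2.04 − 0.79) = 4.74% / 1.25 = 3.7920%

3.79%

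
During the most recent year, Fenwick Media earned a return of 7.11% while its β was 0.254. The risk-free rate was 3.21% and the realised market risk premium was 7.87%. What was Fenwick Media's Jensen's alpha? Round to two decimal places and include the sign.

CAPM benchmark = R_f + β(R_m − R_f) = 3.21% + 0.254 × 7.87% = 5.20898%
α = actual − benchmark = 7.11% − 5.20898% = +1.90%

+1.90%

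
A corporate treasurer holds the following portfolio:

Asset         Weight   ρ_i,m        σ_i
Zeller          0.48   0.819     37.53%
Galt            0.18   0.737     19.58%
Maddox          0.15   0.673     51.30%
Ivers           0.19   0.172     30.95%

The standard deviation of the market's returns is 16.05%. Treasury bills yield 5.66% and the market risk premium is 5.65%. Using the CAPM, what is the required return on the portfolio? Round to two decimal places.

β_Zeller = 0.819 × 37.53% / 16.05% = 1.9151
β_Galt = 0.737 × 19.58% / 16.05% = 0.8991
β_Maddox = 0.673 × 51.30% / 16.05% = 2.1511
β_Ivers = 0.172 × 30.95% / 16.05% = 0.3317
β_P = Σ w_i β_i = 0.48×1.9151 + 0.18×0.8991 + 0.15×2.1511 + 0.19×0.3317 = 1.4668
E(R_P) = R_f + β_P × MRP = 5.66% + 1.4668 × 5.65% = 13.95%

13.95%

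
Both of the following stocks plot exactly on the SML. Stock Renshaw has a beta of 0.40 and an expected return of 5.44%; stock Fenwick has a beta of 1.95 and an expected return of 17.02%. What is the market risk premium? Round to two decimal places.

Both satisfy E(R) = R_f + β·MRP, so the slope of the SML is
MRP = (17.02% − 5.44%) / (1.95 − 0.40) = 11.58% / 1.55 = 7.4710%

7.47%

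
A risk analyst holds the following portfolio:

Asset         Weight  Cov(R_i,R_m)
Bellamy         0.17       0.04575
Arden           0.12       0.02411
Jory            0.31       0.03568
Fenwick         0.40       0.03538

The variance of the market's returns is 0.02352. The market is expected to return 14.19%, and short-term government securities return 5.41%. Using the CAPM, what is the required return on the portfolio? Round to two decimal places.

β_Bellamy = 0.04575 / 0.02352 = 1.9452
β_Arden = 0.02411 / 0.02352 = 1.0251
β_Jory = 0.03568 / 0.02352 = 1.5170
β_Fenwick = 0.03538 / 0.02352 = 1.5043
β_P = Σ w_i β_i = 0.17×1.9452 + 0.12×1.0251 + 0.31×1.5170 + 0.40×1.5043 = 1.5257
MRP = 14.19% − 5.41% = 8.78%
E(R_P) = R_f + β_P × MRP = 5.41% + 1.5257 × 8.78% = 18.81%

18.81%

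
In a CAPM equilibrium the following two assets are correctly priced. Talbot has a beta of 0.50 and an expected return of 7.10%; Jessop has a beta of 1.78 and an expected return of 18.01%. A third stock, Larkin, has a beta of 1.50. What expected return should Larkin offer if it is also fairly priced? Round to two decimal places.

15.62%

MRP (SML slope) = (18.01% − 7.10%) / (1.78 − 0.50) = 10.91% / 1.28 = 8.5234%
R_f (intercept) = 7.10% − 0.50 × 8.5234% = 2.8383%
E(R_Larkin) = R_f + β × MRP = 2.8383% + 1.50 × 8.5234% = 15.62%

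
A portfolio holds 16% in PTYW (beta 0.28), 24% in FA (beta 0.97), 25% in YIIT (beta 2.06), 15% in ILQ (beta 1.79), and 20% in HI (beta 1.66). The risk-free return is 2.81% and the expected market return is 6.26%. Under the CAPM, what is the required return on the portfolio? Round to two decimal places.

β_P = Σ w_i β_i = 0.16×0.28 + 0.24×0.97 + 0.25×2.06 + 0.15×1.79 + 0.20×1.66 = 1.3931
MRP = 6.26% − 2.81% = 3.45%
E(R_P) = R_f + β_P × MRP = 2.81% + 1.3931 × 3.45% = 7.62%

7.62%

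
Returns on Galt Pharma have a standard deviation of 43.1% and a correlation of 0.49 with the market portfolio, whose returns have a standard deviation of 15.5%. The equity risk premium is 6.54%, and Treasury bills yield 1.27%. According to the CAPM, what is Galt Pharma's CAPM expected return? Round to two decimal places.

10.18%

β = ρ × σ_i / σ_m = 0.49 × 43.1% / 15.5% = 1.3625
E(R) = 1.27% + 1.3625 × 6.54% = 10.18%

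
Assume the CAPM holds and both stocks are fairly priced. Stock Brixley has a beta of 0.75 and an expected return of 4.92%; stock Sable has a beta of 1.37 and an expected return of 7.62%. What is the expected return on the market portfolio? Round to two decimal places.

Both satisfy E(R) = R_f + β·MRP, so the slope of the SML is
MRP = (7.62% − 4.92%) / (1.37 − 0.75) = 2.70% / 0.62 = 4.3548%
R_f = E(R_Brixley) − β_Brixley·MRP = 4.92% − 0.75 × 4.3548% = 1.6539%
E(R_m) = R_f + MRP = 1.6539% + 4.3548% = 6.01%

6.01%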